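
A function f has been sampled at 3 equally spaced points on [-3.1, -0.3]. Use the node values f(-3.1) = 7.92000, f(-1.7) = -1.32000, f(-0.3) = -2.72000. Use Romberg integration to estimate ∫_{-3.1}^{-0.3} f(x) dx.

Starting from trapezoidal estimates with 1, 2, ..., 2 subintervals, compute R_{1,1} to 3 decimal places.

R_{0,0} (trapezoid, 1 panel, h=2.8000): 7.28000
R_{1,0} (trapezoid, 2 panels, h=1.4000): 1.79200
R_{1,1} = 1.79200 + (1.79200 − 7.28000)/3 = -0.03733

-0.037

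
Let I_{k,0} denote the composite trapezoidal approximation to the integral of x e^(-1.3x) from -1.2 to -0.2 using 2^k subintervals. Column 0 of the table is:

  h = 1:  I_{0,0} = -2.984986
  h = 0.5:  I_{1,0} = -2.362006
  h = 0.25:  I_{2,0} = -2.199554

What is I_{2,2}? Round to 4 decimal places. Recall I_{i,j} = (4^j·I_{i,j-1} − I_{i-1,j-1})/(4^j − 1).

Richardson extrapolation on the trapezoidal column (denominator 4−1=3):
I_{1,1} = -2.362006 + (-2.362006 − (-2.984986))/3 = -2.154346
I_{2,1} = (4·(-2.199554) − (-2.362006)) / 3 = -2.145403
I_{2,2} = -2.145403 + (-2.145403 − (-2.154346))/15 = -2.144807

-2.1448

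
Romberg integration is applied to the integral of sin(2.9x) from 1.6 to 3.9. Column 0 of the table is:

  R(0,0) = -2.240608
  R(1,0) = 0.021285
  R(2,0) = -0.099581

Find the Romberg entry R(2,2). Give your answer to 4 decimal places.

-0.2009

Richardson extrapolation on the trapezoidal column (denominator 4−1=3):
R(1,1) = (4·0.021285 − (-2.240608)) / 3 = 0.775249
R(2,1) = -0.099581 + (-0.099581 − 0.021285)/3 = -0.139870
R(2,2) = -0.139870 + (-0.139870 − 0.775249)/15 = -0.200878
(Column j=1 coincides with Simpson's rule on the same nodes.)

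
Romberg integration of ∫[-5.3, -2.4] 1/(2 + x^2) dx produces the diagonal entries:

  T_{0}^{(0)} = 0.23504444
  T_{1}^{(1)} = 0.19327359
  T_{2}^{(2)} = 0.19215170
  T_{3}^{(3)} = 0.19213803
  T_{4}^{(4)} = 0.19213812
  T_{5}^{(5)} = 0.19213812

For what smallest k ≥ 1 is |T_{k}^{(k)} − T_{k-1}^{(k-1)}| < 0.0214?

k = 2

|T_{1}^{(1)} − T_{0}^{(0)}| = 0.04177085 ≥ 0.0214
|T_{2}^{(2)} − T_{1}^{(1)}| = 0.00112189 < 0.0214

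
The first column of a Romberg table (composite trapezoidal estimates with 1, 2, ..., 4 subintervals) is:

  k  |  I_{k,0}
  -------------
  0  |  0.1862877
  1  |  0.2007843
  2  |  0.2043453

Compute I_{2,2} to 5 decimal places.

Richardson extrapolation on the trapezoidal column (denominator 4−1=3):
I_{1,1} = 0.2007843 + (0.2007843 − 0.1862877)/3 = 0.2056165
I_{2,1} = (4·0.2043453 − 0.2007843) / 3 = 0.2055323
I_{2,2} = (16·0.2055323 − 0.2056165) / 15 = 0.2055267

0.20553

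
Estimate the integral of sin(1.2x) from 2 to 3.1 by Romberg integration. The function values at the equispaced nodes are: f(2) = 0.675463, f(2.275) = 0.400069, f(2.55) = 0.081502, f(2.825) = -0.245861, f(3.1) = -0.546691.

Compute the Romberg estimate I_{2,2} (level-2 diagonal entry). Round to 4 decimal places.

I_{0,0} (trapezoid, 1 panel, h=1.1000): 0.070825
I_{1,0} (trapezoid, 2 panels, h=0.5500): 0.080238
I_{2,0} (trapezoid, 4 panels, h=0.2750): 0.082526
I_{1,1} = 0.080238 + (0.080238 − 0.070825)/3 = 0.083376
I_{2,1} = 0.082526 + (0.082526 − 0.080238)/3 = 0.083289
I_{2,2} = 0.083289 + (0.083289 − 0.083376)/15 = 0.083283

0.0833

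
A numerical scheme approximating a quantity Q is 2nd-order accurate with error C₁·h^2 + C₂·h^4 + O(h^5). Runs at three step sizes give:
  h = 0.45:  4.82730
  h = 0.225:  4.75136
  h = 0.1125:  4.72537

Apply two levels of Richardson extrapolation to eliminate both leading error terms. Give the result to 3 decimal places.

First eliminate the h^2 term (factor 2^2 = 4):
  B₁ = (4·4.75136 − 4.82730)/3 = 4.72605
  B₂ = (4·4.72537 − 4.75136)/3 = 4.71671
Then eliminate the h^4 term (factor 2^4 = 16):
  (16·4.71671 − 4.72605)/15 = 4.71609

4.716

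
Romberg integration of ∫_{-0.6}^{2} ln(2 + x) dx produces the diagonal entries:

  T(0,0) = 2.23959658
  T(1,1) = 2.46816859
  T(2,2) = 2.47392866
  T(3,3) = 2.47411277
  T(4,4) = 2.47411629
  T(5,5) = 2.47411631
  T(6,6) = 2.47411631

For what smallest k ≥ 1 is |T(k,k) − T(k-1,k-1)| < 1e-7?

k = 5

|T(1,1) − T(0,0)| = 0.22857201 ≥ 1e-7
|T(2,2) − T(1,1)| = 0.00576007 ≥ 1e-7
|T(3,3) − T(2,2)| = 0.00018411 ≥ 1e-7
|T(4,4) − T(3,3)| = 0.00000352 ≥ 1e-7
|T(5,5) − T(4,4)| = 0.00000002 < 1e-7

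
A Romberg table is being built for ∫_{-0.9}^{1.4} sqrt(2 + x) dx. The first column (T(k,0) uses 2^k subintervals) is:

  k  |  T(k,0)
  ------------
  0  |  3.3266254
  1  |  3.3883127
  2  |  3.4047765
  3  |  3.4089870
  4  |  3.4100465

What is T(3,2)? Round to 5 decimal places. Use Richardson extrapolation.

3.41040

T(2,1) = (4·3.4047765 − 3.3883127) / 3 = 3.4102644
T(3,1) = (4·3.4089870 − 3.4047765) / 3 = 3.4103905
T(3,2) = (16·3.4103905 − 3.4102644) / 15 = 3.4103989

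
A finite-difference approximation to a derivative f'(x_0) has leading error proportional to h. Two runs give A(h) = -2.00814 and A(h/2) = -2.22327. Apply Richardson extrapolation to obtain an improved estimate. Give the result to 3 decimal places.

The leading error scales as h; refining by a factor of 2 reduces it by 2^1 = 2.
Extrapolated value = (2·A(h/2) − A(h)) / (2 − 1)
= (2·(-2.22327) − (-2.00814)) / 1
= -2.43840 / 1 = -2.43840

-2.438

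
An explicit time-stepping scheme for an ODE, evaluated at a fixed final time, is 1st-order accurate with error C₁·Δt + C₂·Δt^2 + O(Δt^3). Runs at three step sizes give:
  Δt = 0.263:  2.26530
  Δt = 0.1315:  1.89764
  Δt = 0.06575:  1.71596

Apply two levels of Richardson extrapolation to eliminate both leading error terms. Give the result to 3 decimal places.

1.536

First eliminate the Δt term (factor 2^1 = 2):
  B₁ = (2·1.89764 − 2.26530)/1 = 1.52998
  B₂ = (2·1.71596 − 1.89764)/1 = 1.53428
Then eliminate the Δt^2 term (factor 2^2 = 4):
  (4·1.53428 − 1.52998)/3 = 1.53571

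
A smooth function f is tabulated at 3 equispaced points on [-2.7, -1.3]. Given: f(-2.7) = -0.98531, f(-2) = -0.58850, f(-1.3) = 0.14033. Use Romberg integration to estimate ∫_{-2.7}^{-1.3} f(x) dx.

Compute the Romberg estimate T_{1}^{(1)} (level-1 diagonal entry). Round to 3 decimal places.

T_{0}^{(0)} (trapezoid, 1 panel, h=1.4000): -0.59149
T_{1}^{(0)} (trapezoid, 2 panels, h=0.7000): -0.70769
T_{1}^{(1)} = -0.70769 + (-0.70769 − (-0.59149))/3 = -0.74642

-0.746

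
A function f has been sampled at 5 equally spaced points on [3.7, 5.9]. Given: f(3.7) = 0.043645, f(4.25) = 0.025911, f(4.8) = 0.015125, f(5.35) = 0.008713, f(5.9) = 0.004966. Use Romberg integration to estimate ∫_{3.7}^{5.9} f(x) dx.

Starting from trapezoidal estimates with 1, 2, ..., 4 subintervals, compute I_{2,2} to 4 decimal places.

0.0398

I_{0,0} (trapezoid, 1 panel, h=2.2000): 0.053472
I_{1,0} (trapezoid, 2 panels, h=1.1000): 0.043374
I_{2,0} (trapezoid, 4 panels, h=0.5500): 0.040730
I_{1,1} = 0.043374 + (0.043374 − 0.053472)/3 = 0.040008
I_{2,1} = 0.040730 + (0.040730 − 0.043374)/3 = 0.039849
I_{2,2} = 0.039849 + (0.039849 − 0.040008)/15 = 0.039838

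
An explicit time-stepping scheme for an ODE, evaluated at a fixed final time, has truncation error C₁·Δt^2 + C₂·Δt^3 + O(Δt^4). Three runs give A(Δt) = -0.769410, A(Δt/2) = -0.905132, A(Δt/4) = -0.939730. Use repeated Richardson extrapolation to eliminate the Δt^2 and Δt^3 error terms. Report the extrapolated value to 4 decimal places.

First eliminate the Δt^2 term (factor 2^2 = 4):
  B₁ = (4·(-0.905132) − (-0.769410))/3 = -0.950373
  B₂ = (4·(-0.939730) − (-0.905132))/3 = -0.951263
Then eliminate the Δt^3 term (factor 2^3 = 8):
  (8·(-0.951263) − (-0.950373))/7 = -0.951390

-0.9514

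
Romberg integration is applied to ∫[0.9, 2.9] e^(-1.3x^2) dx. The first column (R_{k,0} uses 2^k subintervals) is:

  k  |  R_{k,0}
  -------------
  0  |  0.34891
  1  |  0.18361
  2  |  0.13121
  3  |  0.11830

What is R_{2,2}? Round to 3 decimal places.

Richardson extrapolation on the trapezoidal column (denominator 4−1=3):
R_{1,1} = (4·0.18361 − 0.34891) / 3 = 0.12851
R_{2,1} = (4·0.13121 − 0.18361) / 3 = 0.11374
R_{2,2} = (16·0.11374 − 0.12851) / 15 = 0.11276

0.113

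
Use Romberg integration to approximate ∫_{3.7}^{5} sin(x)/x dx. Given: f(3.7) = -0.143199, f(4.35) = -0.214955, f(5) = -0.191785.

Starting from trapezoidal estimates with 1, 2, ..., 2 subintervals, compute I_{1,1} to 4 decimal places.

I_{0,0} (trapezoid, 1 panel, h=1.3000): -0.217740
I_{1,0} (trapezoid, 2 panels, h=0.6500): -0.248591
I_{1,1} = -0.248591 + (-0.248591 − (-0.217740))/3 = -0.258875

-0.2589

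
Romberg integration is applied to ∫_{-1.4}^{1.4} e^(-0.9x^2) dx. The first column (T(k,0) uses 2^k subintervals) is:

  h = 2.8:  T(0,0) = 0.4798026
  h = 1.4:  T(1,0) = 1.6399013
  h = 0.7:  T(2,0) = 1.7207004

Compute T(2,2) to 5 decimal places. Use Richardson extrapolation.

1.72904

Richardson extrapolation on the trapezoidal column (denominator 4−1=3):
T(1,1) = (4·1.6399013 − 0.4798026) / 3 = 2.0266009
T(2,1) = 1.7207004 + (1.7207004 − 1.6399013)/3 = 1.7476334
T(2,2) = (16·1.7476334 − 2.0266009) / 15 = 1.7290356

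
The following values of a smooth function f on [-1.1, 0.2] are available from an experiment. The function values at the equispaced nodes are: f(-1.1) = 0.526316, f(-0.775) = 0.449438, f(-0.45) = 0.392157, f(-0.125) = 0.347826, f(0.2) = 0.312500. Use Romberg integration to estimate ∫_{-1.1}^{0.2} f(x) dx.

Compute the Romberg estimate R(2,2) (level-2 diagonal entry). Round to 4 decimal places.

0.5213

R(0,0) (trapezoid, 1 panel, h=1.3000): 0.545230
R(1,0) (trapezoid, 2 panels, h=0.6500): 0.527517
R(2,0) (trapezoid, 4 panels, h=0.3250): 0.522869
R(1,1) = 0.527517 + (0.527517 − 0.545230)/3 = 0.521613
R(2,1) = 0.522869 + (0.522869 − 0.527517)/3 = 0.521320
R(2,2) = 0.521320 + (0.521320 − 0.521613)/15 = 0.521300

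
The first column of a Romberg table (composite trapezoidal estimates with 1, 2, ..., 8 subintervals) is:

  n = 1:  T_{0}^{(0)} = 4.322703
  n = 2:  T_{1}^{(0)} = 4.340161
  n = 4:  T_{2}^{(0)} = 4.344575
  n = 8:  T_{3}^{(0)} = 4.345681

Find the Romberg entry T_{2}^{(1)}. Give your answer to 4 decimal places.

4.3460

Richardson extrapolation on the trapezoidal column (denominator 4−1=3):
T_{2}^{(1)} = (4·4.344575 − 4.340161) / 3 = 4.346046
(Column j=1 coincides with Simpson's rule on the same nodes.)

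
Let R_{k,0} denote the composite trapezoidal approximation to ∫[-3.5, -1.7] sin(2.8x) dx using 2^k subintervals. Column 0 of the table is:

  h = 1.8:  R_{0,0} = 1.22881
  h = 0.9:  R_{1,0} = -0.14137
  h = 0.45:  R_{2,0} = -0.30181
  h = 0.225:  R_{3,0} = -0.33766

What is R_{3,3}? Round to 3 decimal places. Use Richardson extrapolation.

-0.349

Richardson extrapolation on the trapezoidal column (denominator 4−1=3):
R_{1,1} = -0.14137 + (-0.14137 − 1.22881)/3 = -0.59810
R_{2,1} = -0.30181 + (-0.30181 − (-0.14137))/3 = -0.35529
R_{3,1} = (4·(-0.33766) − (-0.30181)) / 3 = -0.34961
R_{2,2} = -0.35529 + (-0.35529 − (-0.59810))/15 = -0.33910
R_{3,2} = (16·(-0.34961) − (-0.35529)) / 15 = -0.34923
R_{3,3} = -0.34923 + (-0.34923 − (-0.33910))/63 = -0.34939
(Column j=1 coincides with Simpson's rule on the same nodes.)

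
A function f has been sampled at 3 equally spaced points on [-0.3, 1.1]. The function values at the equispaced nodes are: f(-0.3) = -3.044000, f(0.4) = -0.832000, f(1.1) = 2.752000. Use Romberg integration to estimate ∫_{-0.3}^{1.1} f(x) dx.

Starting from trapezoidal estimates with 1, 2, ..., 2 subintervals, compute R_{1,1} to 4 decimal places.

-0.8447

R_{0,0} (trapezoid, 1 panel, h=1.4000): -0.204400
R_{1,0} (trapezoid, 2 panels, h=0.7000): -0.684600
R_{1,1} = -0.684600 + (-0.684600 − (-0.204400))/3 = -0.844667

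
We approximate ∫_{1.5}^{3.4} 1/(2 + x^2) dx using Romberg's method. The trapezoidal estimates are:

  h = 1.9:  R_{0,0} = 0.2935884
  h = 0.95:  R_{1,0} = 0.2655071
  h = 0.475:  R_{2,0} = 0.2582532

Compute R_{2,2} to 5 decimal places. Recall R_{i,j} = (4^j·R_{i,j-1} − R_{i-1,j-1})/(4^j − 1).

0.25581

R_{1,1} = 0.2655071 + (0.2655071 − 0.2935884)/3 = 0.2561467
R_{2,1} = 0.2582532 + (0.2582532 − 0.2655071)/3 = 0.2558352
R_{2,2} = 0.2558352 + (0.2558352 − 0.2561467)/15 = 0.2558144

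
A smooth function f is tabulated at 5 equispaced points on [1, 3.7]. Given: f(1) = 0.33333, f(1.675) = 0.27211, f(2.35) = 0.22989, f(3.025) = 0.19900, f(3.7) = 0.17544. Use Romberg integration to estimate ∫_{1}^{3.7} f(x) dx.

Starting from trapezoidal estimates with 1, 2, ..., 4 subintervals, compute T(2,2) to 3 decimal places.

T(0,0) (trapezoid, 1 panel, h=2.7000): 0.68684
T(1,0) (trapezoid, 2 panels, h=1.3500): 0.65377
T(2,0) (trapezoid, 4 panels, h=0.6750): 0.64488
T(1,1) = 0.65377 + (0.65377 − 0.68684)/3 = 0.64275
T(2,1) = 0.64488 + (0.64488 − 0.65377)/3 = 0.64192
T(2,2) = 0.64192 + (0.64192 − 0.64275)/15 = 0.64186

0.642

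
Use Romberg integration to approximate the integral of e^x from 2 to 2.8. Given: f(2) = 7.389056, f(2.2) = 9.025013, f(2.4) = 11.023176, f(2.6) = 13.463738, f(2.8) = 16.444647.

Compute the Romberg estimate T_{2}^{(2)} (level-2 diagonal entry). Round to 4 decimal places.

T_{0}^{(0)} (trapezoid, 1 panel, h=0.8000): 9.533481
T_{1}^{(0)} (trapezoid, 2 panels, h=0.4000): 9.176011
T_{2}^{(0)} (trapezoid, 4 panels, h=0.2000): 9.085756
T_{1}^{(1)} = 9.176011 + (9.176011 − 9.533481)/3 = 9.056854
T_{2}^{(1)} = 9.085756 + (9.085756 − 9.176011)/3 = 9.055671
T_{2}^{(2)} = 9.055671 + (9.055671 − 9.056854)/15 = 9.055592

9.0556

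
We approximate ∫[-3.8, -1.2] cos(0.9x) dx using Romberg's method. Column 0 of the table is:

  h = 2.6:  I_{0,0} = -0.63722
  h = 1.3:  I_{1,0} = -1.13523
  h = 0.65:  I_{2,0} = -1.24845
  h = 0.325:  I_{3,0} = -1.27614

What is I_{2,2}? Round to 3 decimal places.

-1.285

Richardson extrapolation on the trapezoidal column (denominator 4−1=3):
I_{1,1} = (4·(-1.13523) − (-0.63722)) / 3 = -1.30123
I_{2,1} = -1.24845 + (-1.24845 − (-1.13523))/3 = -1.28619
I_{2,2} = (16·(-1.28619) − (-1.30123)) / 15 = -1.28519
(Column j=1 coincides with Simpson's rule on the same nodes.)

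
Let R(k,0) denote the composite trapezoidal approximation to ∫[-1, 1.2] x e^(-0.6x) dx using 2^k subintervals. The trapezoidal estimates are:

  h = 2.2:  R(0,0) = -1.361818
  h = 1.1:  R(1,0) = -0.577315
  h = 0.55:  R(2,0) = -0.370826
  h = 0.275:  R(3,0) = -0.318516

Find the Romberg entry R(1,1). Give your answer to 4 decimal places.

-0.3158

R(1,1) = -0.577315 + (-0.577315 − (-1.361818))/3 = -0.315814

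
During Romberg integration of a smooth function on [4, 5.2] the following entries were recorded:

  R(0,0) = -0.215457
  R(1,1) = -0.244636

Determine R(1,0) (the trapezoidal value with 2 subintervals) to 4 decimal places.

From R(1,1) = (4·R(1,0) − R(0,0))/3, solve for R(1,0):
4·R(1,0) = 3·(-0.244636) + (-0.215457) = -0.949365
R(1,0) = -0.237341

-0.2373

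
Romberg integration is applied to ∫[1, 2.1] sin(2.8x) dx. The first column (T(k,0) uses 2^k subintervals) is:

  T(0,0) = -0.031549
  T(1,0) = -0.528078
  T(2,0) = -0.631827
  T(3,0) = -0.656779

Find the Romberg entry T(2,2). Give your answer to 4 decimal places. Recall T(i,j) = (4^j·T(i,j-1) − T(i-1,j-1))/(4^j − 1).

-0.6646

T(1,1) = -0.528078 + (-0.528078 − (-0.031549))/3 = -0.693588
T(2,1) = -0.631827 + (-0.631827 − (-0.528078))/3 = -0.666410
T(2,2) = (16·(-0.666410) − (-0.693588)) / 15 = -0.664598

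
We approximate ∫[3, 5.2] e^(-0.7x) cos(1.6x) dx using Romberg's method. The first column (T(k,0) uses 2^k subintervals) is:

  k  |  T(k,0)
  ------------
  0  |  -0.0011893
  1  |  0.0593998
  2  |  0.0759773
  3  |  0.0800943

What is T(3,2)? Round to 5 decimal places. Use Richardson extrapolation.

T(2,1) = (4·0.0759773 − 0.0593998) / 3 = 0.0815031
T(3,1) = 0.0800943 + (0.0800943 − 0.0759773)/3 = 0.0814666
T(3,2) = 0.0814666 + (0.0814666 − 0.0815031)/15 = 0.0814642

0.08146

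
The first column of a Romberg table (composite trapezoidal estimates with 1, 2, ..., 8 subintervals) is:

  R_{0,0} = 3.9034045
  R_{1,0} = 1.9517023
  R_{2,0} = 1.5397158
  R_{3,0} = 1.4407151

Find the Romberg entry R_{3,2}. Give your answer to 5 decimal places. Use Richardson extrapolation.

R_{2,1} = 1.5397158 + (1.5397158 − 1.9517023)/3 = 1.4023870
R_{3,1} = (4·1.4407151 − 1.5397158) / 3 = 1.4077149
R_{3,2} = (16·1.4077149 − 1.4023870) / 15 = 1.4080701
(Column j=1 coincides with Simpson's rule on the same nodes.)

1.40807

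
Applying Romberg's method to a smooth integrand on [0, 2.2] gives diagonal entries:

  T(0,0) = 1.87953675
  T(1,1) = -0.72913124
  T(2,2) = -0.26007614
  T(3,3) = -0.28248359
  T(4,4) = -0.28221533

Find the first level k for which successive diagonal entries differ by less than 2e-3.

k = 4

|T(1,1) − T(0,0)| = 2.60866799 ≥ 2e-3
|T(2,2) − T(1,1)| = 0.46905510 ≥ 2e-3
|T(3,3) − T(2,2)| = 0.02240745 ≥ 2e-3
|T(4,4) − T(3,3)| = 0.00026826 < 2e-3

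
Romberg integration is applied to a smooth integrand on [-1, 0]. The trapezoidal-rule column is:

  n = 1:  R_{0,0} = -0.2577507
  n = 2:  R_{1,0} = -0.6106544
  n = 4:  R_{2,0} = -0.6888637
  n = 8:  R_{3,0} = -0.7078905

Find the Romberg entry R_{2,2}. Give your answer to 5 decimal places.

-0.71404

Richardson extrapolation on the trapezoidal column (denominator 4−1=3):
R_{1,1} = -0.6106544 + (-0.6106544 − (-0.2577507))/3 = -0.7282890
R_{2,1} = (4·(-0.6888637) − (-0.6106544)) / 3 = -0.7149335
R_{2,2} = -0.7149335 + (-0.7149335 − (-0.7282890))/15 = -0.7140431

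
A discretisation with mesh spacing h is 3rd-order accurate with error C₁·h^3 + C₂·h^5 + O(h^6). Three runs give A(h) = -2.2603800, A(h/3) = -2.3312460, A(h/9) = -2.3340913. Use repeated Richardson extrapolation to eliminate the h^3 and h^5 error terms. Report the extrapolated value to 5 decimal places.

-2.33420

First eliminate the h^3 term (factor 3^3 = 27):
  B₁ = (27·(-2.3312460) − (-2.2603800))/26 = -2.3339716
  B₂ = (27·(-2.3340913) − (-2.3312460))/26 = -2.3342007
Then eliminate the h^5 term (factor 3^5 = 243):
  (243·(-2.3342007) − (-2.3339716))/242 = -2.3342016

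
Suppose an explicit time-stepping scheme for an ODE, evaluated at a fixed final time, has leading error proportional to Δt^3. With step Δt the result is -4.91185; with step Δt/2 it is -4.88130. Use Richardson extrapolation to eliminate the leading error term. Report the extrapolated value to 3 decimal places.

Extrapolated value = (8·A(Δt/2) − A(Δt)) / (8 − 1)
= (8·(-4.88130) − (-4.91185)) / 7
= -34.13855 / 7 = -4.87694

-4.877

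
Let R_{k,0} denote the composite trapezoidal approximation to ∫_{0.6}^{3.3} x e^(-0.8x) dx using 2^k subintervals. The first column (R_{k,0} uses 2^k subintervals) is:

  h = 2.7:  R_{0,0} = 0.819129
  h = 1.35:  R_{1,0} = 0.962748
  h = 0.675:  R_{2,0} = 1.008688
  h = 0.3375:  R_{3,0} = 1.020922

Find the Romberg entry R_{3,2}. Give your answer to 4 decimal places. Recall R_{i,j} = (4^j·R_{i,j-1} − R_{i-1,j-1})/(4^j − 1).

1.0251

R_{2,1} = (4·1.008688 − 0.962748) / 3 = 1.024001
R_{3,1} = 1.020922 + (1.020922 − 1.008688)/3 = 1.025000
R_{3,2} = (16·1.025000 − 1.024001) / 15 = 1.025067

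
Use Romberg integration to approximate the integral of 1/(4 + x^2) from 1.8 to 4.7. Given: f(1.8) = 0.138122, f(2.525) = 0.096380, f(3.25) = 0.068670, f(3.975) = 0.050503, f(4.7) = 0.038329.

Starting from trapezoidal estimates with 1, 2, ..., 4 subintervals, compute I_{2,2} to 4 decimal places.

I_{0,0} (trapezoid, 1 panel, h=2.9000): 0.255854
I_{1,0} (trapezoid, 2 panels, h=1.4500): 0.227498
I_{2,0} (trapezoid, 4 panels, h=0.7250): 0.220239
I_{1,1} = 0.227498 + (0.227498 − 0.255854)/3 = 0.218046
I_{2,1} = 0.220239 + (0.220239 − 0.227498)/3 = 0.217819
I_{2,2} = 0.217819 + (0.217819 − 0.218046)/15 = 0.217804

0.2178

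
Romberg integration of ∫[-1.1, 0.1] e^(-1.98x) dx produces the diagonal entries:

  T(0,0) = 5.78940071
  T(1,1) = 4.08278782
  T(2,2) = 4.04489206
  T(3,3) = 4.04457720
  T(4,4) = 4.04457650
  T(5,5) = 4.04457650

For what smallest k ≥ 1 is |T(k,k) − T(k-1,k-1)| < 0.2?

|T(1,1) − T(0,0)| = 1.70661289 ≥ 0.2
|T(2,2) − T(1,1)| = 0.03789576 < 0.2

k = 2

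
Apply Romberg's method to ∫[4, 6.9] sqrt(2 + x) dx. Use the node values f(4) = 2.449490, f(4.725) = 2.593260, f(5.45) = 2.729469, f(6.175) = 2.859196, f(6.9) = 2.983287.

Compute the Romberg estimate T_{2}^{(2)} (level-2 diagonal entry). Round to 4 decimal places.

7.9029

T_{0}^{(0)} (trapezoid, 1 panel, h=2.9000): 7.877527
T_{1}^{(0)} (trapezoid, 2 panels, h=1.4500): 7.896493
T_{2}^{(0)} (trapezoid, 4 panels, h=0.7250): 7.901277
T_{1}^{(1)} = 7.896493 + (7.896493 − 7.877527)/3 = 7.902815
T_{2}^{(1)} = 7.901277 + (7.901277 − 7.896493)/3 = 7.902872
T_{2}^{(2)} = 7.902872 + (7.902872 − 7.902815)/15 = 7.902876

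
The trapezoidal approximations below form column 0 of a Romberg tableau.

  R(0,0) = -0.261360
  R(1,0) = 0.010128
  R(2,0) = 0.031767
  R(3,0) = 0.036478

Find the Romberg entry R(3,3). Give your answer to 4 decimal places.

0.0380

R(1,1) = 0.010128 + (0.010128 − (-0.261360))/3 = 0.100624
R(2,1) = (4·0.031767 − 0.010128) / 3 = 0.038980
R(3,1) = (4·0.036478 − 0.031767) / 3 = 0.038048
R(2,2) = 0.038980 + (0.038980 − 0.100624)/15 = 0.034870
R(3,2) = 0.038048 + (0.038048 − 0.038980)/15 = 0.037986
R(3,3) = (64·0.037986 − 0.034870) / 63 = 0.038035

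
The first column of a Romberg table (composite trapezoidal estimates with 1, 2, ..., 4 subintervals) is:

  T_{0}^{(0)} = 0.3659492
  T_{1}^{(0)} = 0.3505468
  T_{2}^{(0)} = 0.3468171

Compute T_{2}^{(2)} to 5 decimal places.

0.34558

Richardson extrapolation on the trapezoidal column (denominator 4−1=3):
T_{1}^{(1)} = (4·0.3505468 − 0.3659492) / 3 = 0.3454127
T_{2}^{(1)} = 0.3468171 + (0.3468171 − 0.3505468)/3 = 0.3455739
T_{2}^{(2)} = (16·0.3455739 − 0.3454127) / 15 = 0.3455846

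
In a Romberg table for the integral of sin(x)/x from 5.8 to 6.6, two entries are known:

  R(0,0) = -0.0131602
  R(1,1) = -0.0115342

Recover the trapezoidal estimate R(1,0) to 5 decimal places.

From R(1,1) = (4·R(1,0) − R(0,0))/3, solve for R(1,0):
4·R(1,0) = 3·(-0.0115342) + (-0.0131602) = -0.0477628
R(1,0) = -0.0119407

-0.01194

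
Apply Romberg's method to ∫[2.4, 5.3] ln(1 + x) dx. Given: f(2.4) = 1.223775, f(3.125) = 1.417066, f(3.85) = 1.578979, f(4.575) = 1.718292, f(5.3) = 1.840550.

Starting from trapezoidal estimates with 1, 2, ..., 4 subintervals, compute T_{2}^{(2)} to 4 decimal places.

T_{0}^{(0)} (trapezoid, 1 panel, h=2.9000): 4.443271
T_{1}^{(0)} (trapezoid, 2 panels, h=1.4500): 4.511155
T_{2}^{(0)} (trapezoid, 4 panels, h=0.7250): 4.528712
T_{1}^{(1)} = 4.511155 + (4.511155 − 4.443271)/3 = 4.533783
T_{2}^{(1)} = 4.528712 + (4.528712 − 4.511155)/3 = 4.534564
T_{2}^{(2)} = 4.534564 + (4.534564 − 4.533783)/15 = 4.534616

4.5346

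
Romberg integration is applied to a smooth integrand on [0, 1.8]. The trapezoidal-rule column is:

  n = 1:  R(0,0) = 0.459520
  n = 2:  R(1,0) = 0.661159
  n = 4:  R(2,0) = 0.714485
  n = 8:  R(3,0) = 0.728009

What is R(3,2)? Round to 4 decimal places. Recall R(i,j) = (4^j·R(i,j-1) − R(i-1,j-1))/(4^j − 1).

0.7325

R(2,1) = 0.714485 + (0.714485 − 0.661159)/3 = 0.732260
R(3,1) = (4·0.728009 − 0.714485) / 3 = 0.732517
R(3,2) = (16·0.732517 − 0.732260) / 15 = 0.732534
(Column j=1 coincides with Simpson's rule on the same nodes.)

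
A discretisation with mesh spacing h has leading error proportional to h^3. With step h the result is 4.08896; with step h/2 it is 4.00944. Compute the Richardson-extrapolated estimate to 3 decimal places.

3.998

The leading error scales as h^3; refining by a factor of 2 reduces it by 2^3 = 8.
Extrapolated value = (8·A(h/2) − A(h)) / (8 − 1)
= (8·4.00944 − 4.08896) / 7
= 27.98656 / 7 = 3.99808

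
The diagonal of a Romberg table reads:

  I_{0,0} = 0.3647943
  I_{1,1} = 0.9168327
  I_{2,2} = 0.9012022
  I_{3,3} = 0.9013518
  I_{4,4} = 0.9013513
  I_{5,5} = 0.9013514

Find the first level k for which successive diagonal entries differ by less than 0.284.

k = 2

|I_{1,1} − I_{0,0}| = 0.5520384 ≥ 0.284
|I_{2,2} − I_{1,1}| = 0.0156305 < 0.284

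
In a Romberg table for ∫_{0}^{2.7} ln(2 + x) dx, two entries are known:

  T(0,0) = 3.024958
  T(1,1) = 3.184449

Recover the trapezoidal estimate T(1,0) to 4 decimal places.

3.1446

From T(1,1) = (4·T(1,0) − T(0,0))/3, solve for T(1,0):
4·T(1,0) = 3·3.184449 + 3.024958 = 12.578305
T(1,0) = 3.144576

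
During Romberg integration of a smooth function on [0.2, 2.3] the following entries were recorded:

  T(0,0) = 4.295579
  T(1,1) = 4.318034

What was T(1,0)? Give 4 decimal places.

4.3124

From T(1,1) = (4·T(1,0) − T(0,0))/3, solve for T(1,0):
4·T(1,0) = 3·4.318034 + 4.295579 = 17.249681
T(1,0) = 4.312420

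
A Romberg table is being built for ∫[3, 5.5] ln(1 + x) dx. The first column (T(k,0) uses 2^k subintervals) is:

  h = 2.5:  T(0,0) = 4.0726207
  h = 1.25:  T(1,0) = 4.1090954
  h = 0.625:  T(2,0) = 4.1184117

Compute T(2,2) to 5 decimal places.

4.12153

Richardson extrapolation on the trapezoidal column (denominator 4−1=3):
T(1,1) = (4·4.1090954 − 4.0726207) / 3 = 4.1212536
T(2,1) = (4·4.1184117 − 4.1090954) / 3 = 4.1215171
T(2,2) = 4.1215171 + (4.1215171 − 4.1212536)/15 = 4.1215347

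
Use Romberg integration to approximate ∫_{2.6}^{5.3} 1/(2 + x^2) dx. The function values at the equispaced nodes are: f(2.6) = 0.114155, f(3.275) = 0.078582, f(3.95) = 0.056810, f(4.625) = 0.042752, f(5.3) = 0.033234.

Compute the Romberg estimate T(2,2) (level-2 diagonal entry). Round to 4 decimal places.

0.1679

T(0,0) (trapezoid, 1 panel, h=2.7000): 0.198975
T(1,0) (trapezoid, 2 panels, h=1.3500): 0.176181
T(2,0) (trapezoid, 4 panels, h=0.6750): 0.169991
T(1,1) = 0.176181 + (0.176181 − 0.198975)/3 = 0.168583
T(2,1) = 0.169991 + (0.169991 − 0.176181)/3 = 0.167928
T(2,2) = 0.167928 + (0.167928 − 0.168583)/15 = 0.167884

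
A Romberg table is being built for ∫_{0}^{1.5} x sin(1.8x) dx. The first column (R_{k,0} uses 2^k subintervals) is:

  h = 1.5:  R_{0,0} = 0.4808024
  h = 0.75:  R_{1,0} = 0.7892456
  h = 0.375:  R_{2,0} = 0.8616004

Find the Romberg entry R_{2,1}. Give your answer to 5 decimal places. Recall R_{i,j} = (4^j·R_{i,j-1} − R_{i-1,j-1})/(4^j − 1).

0.88572

R_{2,1} = (4·0.8616004 − 0.7892456) / 3 = 0.8857187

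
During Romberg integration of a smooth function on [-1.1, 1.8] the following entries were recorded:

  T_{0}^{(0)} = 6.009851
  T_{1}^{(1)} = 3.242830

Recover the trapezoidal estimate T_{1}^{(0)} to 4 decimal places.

From T_{1}^{(1)} = (4·T_{1}^{(0)} − T_{0}^{(0)})/3, solve for T_{1}^{(0)}:
4·T_{1}^{(0)} = 3·3.242830 + 6.009851 = 15.738341
T_{1}^{(0)} = 3.934585

3.9346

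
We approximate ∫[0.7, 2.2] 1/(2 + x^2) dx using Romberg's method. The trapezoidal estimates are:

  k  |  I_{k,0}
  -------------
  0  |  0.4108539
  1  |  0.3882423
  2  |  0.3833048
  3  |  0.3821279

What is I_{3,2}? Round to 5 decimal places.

I_{2,1} = 0.3833048 + (0.3833048 − 0.3882423)/3 = 0.3816590
I_{3,1} = (4·0.3821279 − 0.3833048) / 3 = 0.3817356
I_{3,2} = 0.3817356 + (0.3817356 − 0.3816590)/15 = 0.3817407

0.38174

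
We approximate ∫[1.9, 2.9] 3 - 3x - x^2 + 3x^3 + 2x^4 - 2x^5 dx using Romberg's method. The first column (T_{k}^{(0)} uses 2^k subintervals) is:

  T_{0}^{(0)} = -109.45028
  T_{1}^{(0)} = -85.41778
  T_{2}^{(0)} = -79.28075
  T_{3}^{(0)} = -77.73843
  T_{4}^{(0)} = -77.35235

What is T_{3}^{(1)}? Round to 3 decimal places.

-77.224

Richardson extrapolation on the trapezoidal column (denominator 4−1=3):
T_{3}^{(1)} = (4·(-77.73843) − (-79.28075)) / 3 = -77.22432
(Column j=1 coincides with Simpson's rule on the same nodes.)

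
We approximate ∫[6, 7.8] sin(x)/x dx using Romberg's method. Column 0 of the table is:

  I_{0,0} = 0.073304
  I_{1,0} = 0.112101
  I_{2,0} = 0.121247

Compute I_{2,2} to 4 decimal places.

0.1242

I_{1,1} = (4·0.112101 − 0.073304) / 3 = 0.125033
I_{2,1} = 0.121247 + (0.121247 − 0.112101)/3 = 0.124296
I_{2,2} = 0.124296 + (0.124296 − 0.125033)/15 = 0.124247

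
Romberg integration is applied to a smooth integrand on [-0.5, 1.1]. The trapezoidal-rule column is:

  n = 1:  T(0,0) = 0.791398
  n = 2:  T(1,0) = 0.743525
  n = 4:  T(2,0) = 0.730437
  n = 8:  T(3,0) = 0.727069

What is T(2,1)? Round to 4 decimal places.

Richardson extrapolation on the trapezoidal column (denominator 4−1=3):
T(2,1) = (4·0.730437 − 0.743525) / 3 = 0.726074

0.7261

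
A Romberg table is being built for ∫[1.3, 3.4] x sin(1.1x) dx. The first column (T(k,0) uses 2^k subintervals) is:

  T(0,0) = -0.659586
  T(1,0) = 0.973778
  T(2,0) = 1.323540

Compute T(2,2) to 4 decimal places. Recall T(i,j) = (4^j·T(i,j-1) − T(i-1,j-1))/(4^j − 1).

Richardson extrapolation on the trapezoidal column (denominator 4−1=3):
T(1,1) = (4·0.973778 − (-0.659586)) / 3 = 1.518233
T(2,1) = (4·1.323540 − 0.973778) / 3 = 1.440127
T(2,2) = (16·1.440127 − 1.518233) / 15 = 1.434920

1.4349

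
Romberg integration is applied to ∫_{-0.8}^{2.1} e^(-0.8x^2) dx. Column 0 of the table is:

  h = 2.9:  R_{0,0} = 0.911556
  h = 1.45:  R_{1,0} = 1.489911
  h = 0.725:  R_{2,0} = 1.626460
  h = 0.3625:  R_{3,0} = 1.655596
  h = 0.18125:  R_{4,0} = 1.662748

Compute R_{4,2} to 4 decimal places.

Richardson extrapolation on the trapezoidal column (denominator 4−1=3):
R_{3,1} = 1.655596 + (1.655596 − 1.626460)/3 = 1.665308
R_{4,1} = 1.662748 + (1.662748 − 1.655596)/3 = 1.665132
R_{4,2} = 1.665132 + (1.665132 − 1.665308)/15 = 1.665120
(Column j=1 coincides with Simpson's rule on the same nodes.)

1.6651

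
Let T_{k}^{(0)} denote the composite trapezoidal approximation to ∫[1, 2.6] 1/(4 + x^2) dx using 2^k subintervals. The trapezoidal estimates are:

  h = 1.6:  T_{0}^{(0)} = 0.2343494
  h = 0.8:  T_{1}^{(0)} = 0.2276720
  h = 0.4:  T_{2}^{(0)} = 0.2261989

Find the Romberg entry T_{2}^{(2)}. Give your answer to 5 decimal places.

Richardson extrapolation on the trapezoidal column (denominator 4−1=3):
T_{1}^{(1)} = 0.2276720 + (0.2276720 − 0.2343494)/3 = 0.2254462
T_{2}^{(1)} = 0.2261989 + (0.2261989 − 0.2276720)/3 = 0.2257079
T_{2}^{(2)} = 0.2257079 + (0.2257079 − 0.2254462)/15 = 0.2257253

0.22573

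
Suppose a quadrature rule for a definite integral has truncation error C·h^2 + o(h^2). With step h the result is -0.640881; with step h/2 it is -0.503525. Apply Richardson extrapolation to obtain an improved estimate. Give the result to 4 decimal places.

Extrapolated value = (4·A(h/2) − A(h)) / (4 − 1)
= (4·(-0.503525) − (-0.640881)) / 3
= -1.373219 / 3 = -0.457740

-0.4577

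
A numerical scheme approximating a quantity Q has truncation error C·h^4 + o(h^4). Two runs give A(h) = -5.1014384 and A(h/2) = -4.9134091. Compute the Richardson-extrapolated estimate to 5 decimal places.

-4.90087

The leading error scales as h^4; refining by a factor of 2 reduces it by 2^4 = 16.
Extrapolated value = (16·A(h/2) − A(h)) / (16 − 1)
= (16·(-4.9134091) − (-5.1014384)) / 15
= -73.5131072 / 15 = -4.9008738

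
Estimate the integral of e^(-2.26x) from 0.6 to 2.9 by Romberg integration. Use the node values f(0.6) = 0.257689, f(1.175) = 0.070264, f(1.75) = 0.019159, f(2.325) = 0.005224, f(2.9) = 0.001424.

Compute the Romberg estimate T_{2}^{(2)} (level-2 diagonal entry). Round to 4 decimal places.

T_{0}^{(0)} (trapezoid, 1 panel, h=2.3000): 0.297980
T_{1}^{(0)} (trapezoid, 2 panels, h=1.1500): 0.171023
T_{2}^{(0)} (trapezoid, 4 panels, h=0.5750): 0.128917
T_{1}^{(1)} = 0.171023 + (0.171023 − 0.297980)/3 = 0.128704
T_{2}^{(1)} = 0.128917 + (0.128917 − 0.171023)/3 = 0.114882
T_{2}^{(2)} = 0.114882 + (0.114882 − 0.128704)/15 = 0.113961

0.1140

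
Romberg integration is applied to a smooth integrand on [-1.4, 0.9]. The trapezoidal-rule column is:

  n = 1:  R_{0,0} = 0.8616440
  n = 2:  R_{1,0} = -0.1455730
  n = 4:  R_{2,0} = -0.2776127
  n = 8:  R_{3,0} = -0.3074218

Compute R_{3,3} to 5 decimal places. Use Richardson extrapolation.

R_{1,1} = (4·(-0.1455730) − 0.8616440) / 3 = -0.4813120
R_{2,1} = (4·(-0.2776127) − (-0.1455730)) / 3 = -0.3216259
R_{3,1} = (4·(-0.3074218) − (-0.2776127)) / 3 = -0.3173582
R_{2,2} = -0.3216259 + (-0.3216259 − (-0.4813120))/15 = -0.3109802
R_{3,2} = (16·(-0.3173582) − (-0.3216259)) / 15 = -0.3170737
R_{3,3} = -0.3170737 + (-0.3170737 − (-0.3109802))/63 = -0.3171704

-0.31717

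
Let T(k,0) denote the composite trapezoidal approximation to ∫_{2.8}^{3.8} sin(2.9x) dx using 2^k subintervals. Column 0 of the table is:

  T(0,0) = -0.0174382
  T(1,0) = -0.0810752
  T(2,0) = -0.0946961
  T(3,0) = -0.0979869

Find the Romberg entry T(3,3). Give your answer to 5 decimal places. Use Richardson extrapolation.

-0.09907

Richardson extrapolation on the trapezoidal column (denominator 4−1=3):
T(1,1) = (4·(-0.0810752) − (-0.0174382)) / 3 = -0.1022875
T(2,1) = -0.0946961 + (-0.0946961 − (-0.0810752))/3 = -0.0992364
T(3,1) = (4·(-0.0979869) − (-0.0946961)) / 3 = -0.0990838
T(2,2) = -0.0992364 + (-0.0992364 − (-0.1022875))/15 = -0.0990330
T(3,2) = (16·(-0.0990838) − (-0.0992364)) / 15 = -0.0990736
T(3,3) = (64·(-0.0990736) − (-0.0990330)) / 63 = -0.0990742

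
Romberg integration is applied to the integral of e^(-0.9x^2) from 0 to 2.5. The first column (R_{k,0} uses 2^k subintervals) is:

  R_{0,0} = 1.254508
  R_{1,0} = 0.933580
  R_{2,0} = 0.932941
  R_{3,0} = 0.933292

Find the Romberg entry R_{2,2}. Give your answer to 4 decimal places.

0.9398

R_{1,1} = 0.933580 + (0.933580 − 1.254508)/3 = 0.826604
R_{2,1} = 0.932941 + (0.932941 − 0.933580)/3 = 0.932728
R_{2,2} = (16·0.932728 − 0.826604) / 15 = 0.939803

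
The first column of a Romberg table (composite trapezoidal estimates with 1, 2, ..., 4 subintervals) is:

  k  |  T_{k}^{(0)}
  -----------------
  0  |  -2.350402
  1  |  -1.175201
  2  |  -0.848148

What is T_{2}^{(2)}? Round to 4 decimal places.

-0.7362

Richardson extrapolation on the trapezoidal column (denominator 4−1=3):
T_{1}^{(1)} = -1.175201 + (-1.175201 − (-2.350402))/3 = -0.783467
T_{2}^{(1)} = -0.848148 + (-0.848148 − (-1.175201))/3 = -0.739130
T_{2}^{(2)} = (16·(-0.739130) − (-0.783467)) / 15 = -0.736174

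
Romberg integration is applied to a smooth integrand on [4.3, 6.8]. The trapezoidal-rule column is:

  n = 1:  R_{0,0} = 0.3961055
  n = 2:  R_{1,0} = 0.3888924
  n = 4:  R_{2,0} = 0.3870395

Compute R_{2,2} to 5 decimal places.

0.38642

Richardson extrapolation on the trapezoidal column (denominator 4−1=3):
R_{1,1} = (4·0.3888924 − 0.3961055) / 3 = 0.3864880
R_{2,1} = (4·0.3870395 − 0.3888924) / 3 = 0.3864219
R_{2,2} = (16·0.3864219 − 0.3864880) / 15 = 0.3864175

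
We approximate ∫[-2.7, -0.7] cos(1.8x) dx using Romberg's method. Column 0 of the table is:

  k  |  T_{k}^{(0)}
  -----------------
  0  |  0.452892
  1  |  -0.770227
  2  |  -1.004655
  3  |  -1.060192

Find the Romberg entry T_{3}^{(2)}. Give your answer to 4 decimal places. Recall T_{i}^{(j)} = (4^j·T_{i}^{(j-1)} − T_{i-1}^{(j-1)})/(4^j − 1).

-1.0784

Richardson extrapolation on the trapezoidal column (denominator 4−1=3):
T_{2}^{(1)} = -1.004655 + (-1.004655 − (-0.770227))/3 = -1.082798
T_{3}^{(1)} = (4·(-1.060192) − (-1.004655)) / 3 = -1.078704
T_{3}^{(2)} = -1.078704 + (-1.078704 − (-1.082798))/15 = -1.078431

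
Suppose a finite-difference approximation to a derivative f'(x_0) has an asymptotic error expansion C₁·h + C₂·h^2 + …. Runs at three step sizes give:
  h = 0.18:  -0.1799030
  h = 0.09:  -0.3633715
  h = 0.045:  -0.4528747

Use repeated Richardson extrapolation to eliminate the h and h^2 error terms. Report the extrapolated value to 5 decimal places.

-0.54089

First eliminate the h term (factor 2^1 = 2):
  B₁ = (2·(-0.3633715) − (-0.1799030))/1 = -0.5468400
  B₂ = (2·(-0.4528747) − (-0.3633715))/1 = -0.5423779
Then eliminate the h^2 term (factor 2^2 = 4):
  (4·(-0.5423779) − (-0.5468400))/3 = -0.5408905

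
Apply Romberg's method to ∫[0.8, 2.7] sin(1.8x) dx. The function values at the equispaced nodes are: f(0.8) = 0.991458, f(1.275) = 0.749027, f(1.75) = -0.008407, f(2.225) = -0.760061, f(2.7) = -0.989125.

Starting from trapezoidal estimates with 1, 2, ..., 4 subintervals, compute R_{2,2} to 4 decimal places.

-0.0092

R_{0,0} (trapezoid, 1 panel, h=1.9000): 0.002216
R_{1,0} (trapezoid, 2 panels, h=0.9500): -0.006878
R_{2,0} (trapezoid, 4 panels, h=0.4750): -0.008680
R_{1,1} = -0.006878 + (-0.006878 − 0.002216)/3 = -0.009909
R_{2,1} = -0.008680 + (-0.008680 − (-0.006878))/3 = -0.009281
R_{2,2} = -0.009281 + (-0.009281 − (-0.009909))/15 = -0.009239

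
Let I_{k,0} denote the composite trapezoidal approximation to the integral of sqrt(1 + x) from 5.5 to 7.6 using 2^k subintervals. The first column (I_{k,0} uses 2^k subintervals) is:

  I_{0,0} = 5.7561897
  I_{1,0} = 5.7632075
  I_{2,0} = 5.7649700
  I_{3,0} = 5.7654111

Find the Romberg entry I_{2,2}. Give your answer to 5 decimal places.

5.76556

Richardson extrapolation on the trapezoidal column (denominator 4−1=3):
I_{1,1} = 5.7632075 + (5.7632075 − 5.7561897)/3 = 5.7655468
I_{2,1} = 5.7649700 + (5.7649700 − 5.7632075)/3 = 5.7655575
I_{2,2} = 5.7655575 + (5.7655575 − 5.7655468)/15 = 5.7655582
(Column j=1 coincides with Simpson's rule on the same nodes.)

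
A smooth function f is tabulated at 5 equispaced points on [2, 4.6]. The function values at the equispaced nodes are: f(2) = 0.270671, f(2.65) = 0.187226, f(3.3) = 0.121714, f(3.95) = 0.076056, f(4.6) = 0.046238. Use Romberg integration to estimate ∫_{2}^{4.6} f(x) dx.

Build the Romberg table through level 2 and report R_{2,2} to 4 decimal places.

0.3497

R_{0,0} (trapezoid, 1 panel, h=2.6000): 0.411982
R_{1,0} (trapezoid, 2 panels, h=1.3000): 0.364219
R_{2,0} (trapezoid, 4 panels, h=0.6500): 0.353243
R_{1,1} = 0.364219 + (0.364219 − 0.411982)/3 = 0.348298
R_{2,1} = 0.353243 + (0.353243 − 0.364219)/3 = 0.349584
R_{2,2} = 0.349584 + (0.349584 − 0.348298)/15 = 0.349670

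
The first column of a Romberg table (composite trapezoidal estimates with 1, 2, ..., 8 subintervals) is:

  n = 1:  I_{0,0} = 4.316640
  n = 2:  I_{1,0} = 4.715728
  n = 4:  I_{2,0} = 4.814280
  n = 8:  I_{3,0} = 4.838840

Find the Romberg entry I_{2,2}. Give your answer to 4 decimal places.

Richardson extrapolation on the trapezoidal column (denominator 4−1=3):
I_{1,1} = 4.715728 + (4.715728 − 4.316640)/3 = 4.848757
I_{2,1} = (4·4.814280 − 4.715728) / 3 = 4.847131
I_{2,2} = 4.847131 + (4.847131 − 4.848757)/15 = 4.847023

4.8470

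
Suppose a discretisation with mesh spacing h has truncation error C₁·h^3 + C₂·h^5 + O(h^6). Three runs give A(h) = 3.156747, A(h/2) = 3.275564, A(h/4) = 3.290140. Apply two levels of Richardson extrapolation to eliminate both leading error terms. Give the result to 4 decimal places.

First eliminate the h^3 term (factor 2^3 = 8):
  B₁ = (8·3.275564 − 3.156747)/7 = 3.292538
  B₂ = (8·3.290140 − 3.275564)/7 = 3.292222
Then eliminate the h^5 term (factor 2^5 = 32):
  (32·3.292222 − 3.292538)/31 = 3.292212

3.2922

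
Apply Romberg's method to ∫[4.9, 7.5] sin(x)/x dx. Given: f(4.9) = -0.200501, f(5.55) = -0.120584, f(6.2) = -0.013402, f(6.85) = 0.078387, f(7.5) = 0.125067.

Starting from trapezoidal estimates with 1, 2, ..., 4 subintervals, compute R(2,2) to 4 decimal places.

R(0,0) (trapezoid, 1 panel, h=2.6000): -0.098064
R(1,0) (trapezoid, 2 panels, h=1.3000): -0.066455
R(2,0) (trapezoid, 4 panels, h=0.6500): -0.060655
R(1,1) = -0.066455 + (-0.066455 − (-0.098064))/3 = -0.055919
R(2,1) = -0.060655 + (-0.060655 − (-0.066455))/3 = -0.058722
R(2,2) = -0.058722 + (-0.058722 − (-0.055919))/15 = -0.058909

-0.0589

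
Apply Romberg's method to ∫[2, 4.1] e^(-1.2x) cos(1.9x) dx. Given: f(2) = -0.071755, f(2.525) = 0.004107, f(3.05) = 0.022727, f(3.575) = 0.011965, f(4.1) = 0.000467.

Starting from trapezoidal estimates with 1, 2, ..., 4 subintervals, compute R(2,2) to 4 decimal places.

R(0,0) (trapezoid, 1 panel, h=2.1000): -0.074852
R(1,0) (trapezoid, 2 panels, h=1.0500): -0.013563
R(2,0) (trapezoid, 4 panels, h=0.5250): 0.001656
R(1,1) = -0.013563 + (-0.013563 − (-0.074852))/3 = 0.006867
R(2,1) = 0.001656 + (0.001656 − (-0.013563))/3 = 0.006729
R(2,2) = 0.006729 + (0.006729 − 0.006867)/15 = 0.006720

0.0067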